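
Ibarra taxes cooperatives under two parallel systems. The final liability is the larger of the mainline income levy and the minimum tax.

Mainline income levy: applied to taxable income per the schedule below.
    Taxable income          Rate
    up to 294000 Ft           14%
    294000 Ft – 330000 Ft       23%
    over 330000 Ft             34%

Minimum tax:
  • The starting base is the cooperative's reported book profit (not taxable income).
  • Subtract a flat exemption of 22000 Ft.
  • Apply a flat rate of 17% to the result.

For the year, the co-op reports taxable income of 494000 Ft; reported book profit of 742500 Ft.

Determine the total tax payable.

122485 Ft

Minimum tax:
  Base (reported book profit): 742500 Ft
  Less exemption 22000 Ft → base 720500 Ft
  720500 Ft × 17% = 122485 Ft

Mainline income levy:
  294000 Ft × 14% = 41160 Ft
  36000 Ft × 23% = 8280 Ft
  164000 Ft × 34% = 55760 Ft
  → 105200 Ft

122485 Ft > 105200 Ft, so the minimum tax is the binding amount.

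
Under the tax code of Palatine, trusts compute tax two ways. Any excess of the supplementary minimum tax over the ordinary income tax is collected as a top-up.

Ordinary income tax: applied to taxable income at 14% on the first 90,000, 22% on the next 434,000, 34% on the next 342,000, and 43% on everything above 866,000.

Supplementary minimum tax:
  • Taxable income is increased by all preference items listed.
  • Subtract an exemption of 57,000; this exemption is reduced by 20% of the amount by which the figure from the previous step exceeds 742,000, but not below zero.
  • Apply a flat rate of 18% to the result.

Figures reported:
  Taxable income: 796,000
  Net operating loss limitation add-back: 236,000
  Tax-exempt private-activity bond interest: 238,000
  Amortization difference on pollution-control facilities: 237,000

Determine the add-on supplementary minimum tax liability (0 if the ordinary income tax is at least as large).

70,700

Supplementary minimum tax:
  Adjusted income: 796,000 + 236,000 + 238,000 + 237,000 = 1,507,000
  Exemption: 20% × (1,507,000 − 742,000) = 153,000 ≥ 57,000, so the exemption is fully phased out
  Base: 1,507,000 − 0 = 1,507,000
  1,507,000 × 18% = 271,260

Ordinary income tax:
  90,000 × 14% = 12,600
  434,000 × 22% = 95,480
  272,000 × 34% = 92,480
  → 200,560

Excess of supplementary minimum tax over ordinary income tax: 271,260 − 200,560 = 70,700.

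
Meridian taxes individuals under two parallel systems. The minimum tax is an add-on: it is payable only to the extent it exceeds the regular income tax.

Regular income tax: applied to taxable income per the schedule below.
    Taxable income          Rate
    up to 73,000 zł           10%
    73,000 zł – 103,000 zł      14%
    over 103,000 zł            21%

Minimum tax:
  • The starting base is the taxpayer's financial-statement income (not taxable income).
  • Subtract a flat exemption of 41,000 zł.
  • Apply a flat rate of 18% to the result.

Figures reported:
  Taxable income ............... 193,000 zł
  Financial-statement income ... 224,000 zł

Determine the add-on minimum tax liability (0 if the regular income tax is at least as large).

2,540 zł

Minimum tax:
  Base (financial-statement income): 224,000 zł
  Less exemption 41,000 zł → base 183,000 zł
  183,000 zł × 18% = 32,940 zł

Regular income tax:
  73,000 zł × 10% = 7,300 zł
  30,000 zł × 14% = 4,200 zł
  90,000 zł × 21% = 18,900 zł
  → 30,400 zł

Excess of minimum tax over regular income tax: 32,940 zł − 30,400 zł = 2,540 zł.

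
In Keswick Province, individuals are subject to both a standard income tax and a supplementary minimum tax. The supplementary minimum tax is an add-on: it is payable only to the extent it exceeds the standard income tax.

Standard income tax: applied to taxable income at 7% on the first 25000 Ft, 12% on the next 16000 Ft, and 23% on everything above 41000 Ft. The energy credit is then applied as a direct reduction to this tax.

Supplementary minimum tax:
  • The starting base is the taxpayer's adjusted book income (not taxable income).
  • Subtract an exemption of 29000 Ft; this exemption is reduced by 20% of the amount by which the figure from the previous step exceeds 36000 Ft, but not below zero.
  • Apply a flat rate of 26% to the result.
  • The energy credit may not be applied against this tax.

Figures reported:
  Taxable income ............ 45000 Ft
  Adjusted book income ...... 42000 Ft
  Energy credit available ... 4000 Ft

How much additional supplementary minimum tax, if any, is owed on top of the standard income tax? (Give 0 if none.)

Supplementary minimum tax:
  Base (adjusted book income): 42000 Ft
  Exemption: 29000 Ft − 20% × (42000 Ft − 36000 Ft) = 29000 Ft − 1200 Ft = 27800 Ft
  Base: 42000 Ft − 27800 Ft = 14200 Ft
  14200 Ft × 26% = 3692 Ft

Standard income tax:
  25000 Ft × 7% = 1750 Ft
  16000 Ft × 12% = 1920 Ft
  4000 Ft × 23% = 920 Ft
  → 4590 Ft
  Less energy credit 4000 Ft → 590 Ft

Excess of supplementary minimum tax over standard income tax: 3692 Ft − 590 Ft = 3102 Ft.

3102 Ft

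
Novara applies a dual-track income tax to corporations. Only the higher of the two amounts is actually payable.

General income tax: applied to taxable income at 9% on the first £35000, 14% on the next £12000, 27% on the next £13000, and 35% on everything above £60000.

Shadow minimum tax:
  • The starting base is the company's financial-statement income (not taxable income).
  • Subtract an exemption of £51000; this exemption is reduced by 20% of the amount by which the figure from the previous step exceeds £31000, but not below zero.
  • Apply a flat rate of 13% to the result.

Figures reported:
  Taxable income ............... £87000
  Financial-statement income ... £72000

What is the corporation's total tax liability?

Shadow minimum tax:
  Base (financial-statement income): £72000
  Exemption: £51000 − 20% × (£72000 − £31000) = £51000 − £8200 = £42800
  Base: £72000 − £42800 = £29200
  £29200 × 13% = £3796

General income tax:
  £35000 × 9% = £3150
  £12000 × 14% = £1680
  £13000 × 27% = £3510
  £27000 × 35% = £9450
  → £17790

£17790 > £3796, so the general income tax governs.

£17790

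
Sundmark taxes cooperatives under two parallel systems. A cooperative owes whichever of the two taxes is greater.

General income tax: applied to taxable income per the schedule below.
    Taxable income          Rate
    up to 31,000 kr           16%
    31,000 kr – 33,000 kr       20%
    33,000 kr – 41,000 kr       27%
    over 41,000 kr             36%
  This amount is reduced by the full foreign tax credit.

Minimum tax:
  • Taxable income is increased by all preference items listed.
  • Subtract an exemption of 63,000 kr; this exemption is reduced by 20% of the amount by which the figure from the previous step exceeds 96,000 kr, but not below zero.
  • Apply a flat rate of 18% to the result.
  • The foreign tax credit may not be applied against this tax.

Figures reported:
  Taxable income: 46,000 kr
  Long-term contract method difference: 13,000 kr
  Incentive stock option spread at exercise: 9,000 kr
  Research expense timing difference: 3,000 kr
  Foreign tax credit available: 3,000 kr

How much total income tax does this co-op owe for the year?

General income tax:
  31,000 kr × 16% = 4,960 kr
  2,000 kr × 20% = 400 kr
  8,000 kr × 27% = 2,160 kr
  5,000 kr × 36% = 1,800 kr
  → 9,320 kr
  Less foreign tax credit 3,000 kr → 6,320 kr

Minimum tax:
  Adjusted income: 46,000 kr + 13,000 kr + 9,000 kr + 3,000 kr = 71,000 kr
  Exemption: 71,000 kr ≤ 96,000 kr, so full 63,000 kr applies
  Base: 71,000 kr − 63,000 kr = 8,000 kr
  8,000 kr × 18% = 1,440 kr

6,320 kr > 1,440 kr, so the general income tax governs.

6,320 kr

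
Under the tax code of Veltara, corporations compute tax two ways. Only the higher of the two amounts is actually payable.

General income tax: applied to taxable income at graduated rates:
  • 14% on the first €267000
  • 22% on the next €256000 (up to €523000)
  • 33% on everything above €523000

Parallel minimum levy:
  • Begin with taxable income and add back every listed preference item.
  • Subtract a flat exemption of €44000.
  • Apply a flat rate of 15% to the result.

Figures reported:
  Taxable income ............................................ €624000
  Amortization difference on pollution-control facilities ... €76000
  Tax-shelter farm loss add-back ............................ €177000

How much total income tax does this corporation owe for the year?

€127030

General income tax:
  €267000 × 14% = €37380
  €256000 × 22% = €56320
  €101000 × 33% = €33330
  → €127030

Parallel minimum levy:
  Adjusted income: €624000 + €76000 + €177000 = €877000
  Less exemption €44000 → base €833000
  €833000 × 15% = €124950

€127030 > €124950, so the general income tax governs.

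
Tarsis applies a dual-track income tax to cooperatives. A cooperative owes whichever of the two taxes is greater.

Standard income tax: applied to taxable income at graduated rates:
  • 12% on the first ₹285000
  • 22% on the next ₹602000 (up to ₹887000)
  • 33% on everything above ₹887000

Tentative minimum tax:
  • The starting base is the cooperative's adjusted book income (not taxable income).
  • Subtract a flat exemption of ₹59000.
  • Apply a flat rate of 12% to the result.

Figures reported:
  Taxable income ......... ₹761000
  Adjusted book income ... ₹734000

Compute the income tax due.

Standard income tax:
  ₹285000 × 12% = ₹34200
  ₹476000 × 22% = ₹104720
  → ₹138920

Tentative minimum tax:
  Base (adjusted book income): ₹734000
  Less exemption ₹59000 → base ₹675000
  ₹675000 × 12% = ₹81000

₹138920 > ₹81000, so the standard income tax governs.

₹138920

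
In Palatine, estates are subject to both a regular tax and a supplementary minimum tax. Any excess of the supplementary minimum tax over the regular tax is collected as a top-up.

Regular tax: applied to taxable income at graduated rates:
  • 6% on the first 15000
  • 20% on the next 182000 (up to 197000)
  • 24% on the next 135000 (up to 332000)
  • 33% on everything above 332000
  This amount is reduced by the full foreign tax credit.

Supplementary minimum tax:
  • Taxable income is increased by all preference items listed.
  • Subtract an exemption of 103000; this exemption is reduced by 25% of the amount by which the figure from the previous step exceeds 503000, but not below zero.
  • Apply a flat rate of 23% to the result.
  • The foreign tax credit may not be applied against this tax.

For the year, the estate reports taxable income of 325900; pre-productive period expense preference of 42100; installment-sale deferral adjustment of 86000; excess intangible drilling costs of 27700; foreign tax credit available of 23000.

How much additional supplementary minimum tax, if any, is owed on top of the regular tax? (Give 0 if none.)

41865

Regular tax:
  15000 × 6% = 900
  182000 × 20% = 36400
  128900 × 24% = 30936
  → 68236
  Less foreign tax credit 23000 → 45236

Supplementary minimum tax:
  Adjusted income: 325900 + 42100 + 86000 + 27700 = 481700
  Exemption: 481700 ≤ 503000, so full 103000 applies
  Base: 481700 − 103000 = 378700
  378700 × 23% = 87101

Excess of supplementary minimum tax over regular tax: 87101 − 45236 = 41865.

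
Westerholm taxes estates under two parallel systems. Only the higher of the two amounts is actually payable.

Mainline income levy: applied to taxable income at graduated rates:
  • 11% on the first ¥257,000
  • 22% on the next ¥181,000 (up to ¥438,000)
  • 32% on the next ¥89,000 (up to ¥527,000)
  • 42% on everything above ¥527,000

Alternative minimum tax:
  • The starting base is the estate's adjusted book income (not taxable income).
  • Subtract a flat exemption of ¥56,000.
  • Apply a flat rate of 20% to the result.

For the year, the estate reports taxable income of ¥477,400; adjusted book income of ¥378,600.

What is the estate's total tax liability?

Alternative minimum tax:
  Base (adjusted book income): ¥378,600
  Less exemption ¥56,000 → base ¥322,600
  ¥322,600 × 20% = ¥64,520

Mainline income levy:
  ¥257,000 × 11% = ¥28,270
  ¥181,000 × 22% = ¥39,820
  ¥39,400 × 32% = ¥12,608
  → ¥80,698

¥80,698 > ¥64,520, so the mainline income levy governs.

¥80,698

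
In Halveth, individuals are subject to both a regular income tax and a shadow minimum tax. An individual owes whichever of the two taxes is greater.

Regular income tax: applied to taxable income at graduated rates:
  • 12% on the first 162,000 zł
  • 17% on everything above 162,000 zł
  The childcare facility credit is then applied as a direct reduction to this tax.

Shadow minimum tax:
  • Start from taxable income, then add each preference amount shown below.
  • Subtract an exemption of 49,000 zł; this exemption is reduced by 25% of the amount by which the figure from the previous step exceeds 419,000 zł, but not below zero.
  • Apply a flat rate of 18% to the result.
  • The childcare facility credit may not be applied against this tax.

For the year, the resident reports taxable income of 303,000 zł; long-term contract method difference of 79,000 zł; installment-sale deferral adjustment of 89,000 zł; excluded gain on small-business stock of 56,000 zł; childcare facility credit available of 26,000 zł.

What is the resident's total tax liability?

90,900 zł

Regular income tax:
  162,000 zł × 12% = 19,440 zł
  141,000 zł × 17% = 23,970 zł
  → 43,410 zł
  Less childcare facility credit 26,000 zł → 17,410 zł

Shadow minimum tax:
  Adjusted income: 303,000 zł + 79,000 zł + 89,000 zł + 56,000 zł = 527,000 zł
  Exemption: 49,000 zł − 25% × (527,000 zł − 419,000 zł) = 49,000 zł − 27,000 zł = 22,000 zł
  Base: 527,000 zł − 22,000 zł = 505,000 zł
  505,000 zł × 18% = 90,900 zł

90,900 zł > 17,410 zł, so the shadow minimum tax is the binding amount.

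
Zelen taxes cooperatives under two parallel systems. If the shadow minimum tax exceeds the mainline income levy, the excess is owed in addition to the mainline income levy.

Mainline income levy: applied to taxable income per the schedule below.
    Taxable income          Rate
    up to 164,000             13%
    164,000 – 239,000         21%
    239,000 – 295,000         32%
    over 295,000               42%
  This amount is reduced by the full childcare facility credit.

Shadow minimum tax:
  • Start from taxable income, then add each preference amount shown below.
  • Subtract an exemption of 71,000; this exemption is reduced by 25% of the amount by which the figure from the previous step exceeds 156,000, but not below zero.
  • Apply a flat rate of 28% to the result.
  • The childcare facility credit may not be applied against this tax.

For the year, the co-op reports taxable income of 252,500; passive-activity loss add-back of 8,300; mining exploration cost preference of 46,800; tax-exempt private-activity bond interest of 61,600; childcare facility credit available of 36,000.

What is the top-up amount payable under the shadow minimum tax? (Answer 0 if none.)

93,030

Mainline income levy:
  164,000 × 13% = 21,320
  75,000 × 21% = 15,750
  13,500 × 32% = 4,320
  → 41,390
  Less childcare facility credit 36,000 → 5,390

Shadow minimum tax:
  Adjusted income: 252,500 + 8,300 + 46,800 + 61,600 = 369,200
  Exemption: 71,000 − 25% × (369,200 − 156,000) = 71,000 − 53,300 = 17,700
  Base: 369,200 − 17,700 = 351,500
  351,500 × 28% = 98,420

Excess of shadow minimum tax over mainline income levy: 98,420 − 5,390 = 93,030.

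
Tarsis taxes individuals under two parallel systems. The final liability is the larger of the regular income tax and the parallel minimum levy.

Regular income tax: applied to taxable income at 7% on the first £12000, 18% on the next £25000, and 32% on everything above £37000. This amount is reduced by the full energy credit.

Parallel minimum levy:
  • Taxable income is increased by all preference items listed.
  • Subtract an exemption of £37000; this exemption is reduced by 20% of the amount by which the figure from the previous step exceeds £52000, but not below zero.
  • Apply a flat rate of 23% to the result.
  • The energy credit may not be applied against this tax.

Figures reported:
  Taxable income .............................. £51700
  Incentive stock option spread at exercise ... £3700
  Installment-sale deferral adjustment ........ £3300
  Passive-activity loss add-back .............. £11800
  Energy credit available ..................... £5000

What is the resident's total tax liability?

Parallel minimum levy:
  Adjusted income: £51700 + £3700 + £3300 + £11800 = £70500
  Exemption: £37000 − 20% × (£70500 − £52000) = £37000 − £3700 = £33300
  Base: £70500 − £33300 = £37200
  £37200 × 23% = £8556

Regular income tax:
  £12000 × 7% = £840
  £25000 × 18% = £4500
  £14700 × 32% = £4704
  → £10044
  Less energy credit £5000 → £5044

£8556 > £5044, so the parallel minimum levy is the binding amount.

£8556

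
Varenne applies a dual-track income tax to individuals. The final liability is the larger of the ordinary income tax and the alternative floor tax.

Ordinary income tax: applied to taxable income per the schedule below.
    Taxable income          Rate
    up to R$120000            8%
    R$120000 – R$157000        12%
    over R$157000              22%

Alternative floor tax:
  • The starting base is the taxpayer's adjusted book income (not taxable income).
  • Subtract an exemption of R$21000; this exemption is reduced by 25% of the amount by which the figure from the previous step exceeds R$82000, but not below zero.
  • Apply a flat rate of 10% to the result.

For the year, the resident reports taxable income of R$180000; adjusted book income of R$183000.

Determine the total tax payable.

Alternative floor tax:
  Base (adjusted book income): R$183000
  Exemption: 25% × (R$183000 − R$82000) = R$25250 ≥ R$21000, so the exemption is fully phased out
  Base: R$183000 − R$0 = R$183000
  R$183000 × 10% = R$18300

Ordinary income tax:
  R$120000 × 8% = R$9600
  R$37000 × 12% = R$4440
  R$23000 × 22% = R$5060
  → R$19100

R$19100 > R$18300, so the ordinary income tax governs.

R$19100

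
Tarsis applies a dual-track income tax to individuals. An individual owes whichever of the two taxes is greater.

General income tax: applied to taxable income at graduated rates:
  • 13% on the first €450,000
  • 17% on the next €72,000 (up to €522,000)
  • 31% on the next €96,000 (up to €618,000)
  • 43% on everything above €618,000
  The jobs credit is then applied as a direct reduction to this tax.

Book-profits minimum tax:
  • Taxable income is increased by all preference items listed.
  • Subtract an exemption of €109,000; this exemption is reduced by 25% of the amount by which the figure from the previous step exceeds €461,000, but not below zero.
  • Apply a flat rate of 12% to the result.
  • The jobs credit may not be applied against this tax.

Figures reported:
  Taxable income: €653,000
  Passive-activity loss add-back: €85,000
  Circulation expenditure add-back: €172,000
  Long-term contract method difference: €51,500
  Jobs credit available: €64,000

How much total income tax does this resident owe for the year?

General income tax:
  €450,000 × 13% = €58,500
  €72,000 × 17% = €12,240
  €96,000 × 31% = €29,760
  €35,000 × 43% = €15,050
  → €115,550
  Less jobs credit €64,000 → €51,550

Book-profits minimum tax:
  Adjusted income: €653,000 + €85,000 + €172,000 + €51,500 = €961,500
  Exemption: 25% × (€961,500 − €461,000) = €125,125 ≥ €109,000, so the exemption is fully phased out
  Base: €961,500 − €0 = €961,500
  €961,500 × 12% = €115,380

€115,380 > €51,550, so the book-profits minimum tax is the binding amount.

€115,380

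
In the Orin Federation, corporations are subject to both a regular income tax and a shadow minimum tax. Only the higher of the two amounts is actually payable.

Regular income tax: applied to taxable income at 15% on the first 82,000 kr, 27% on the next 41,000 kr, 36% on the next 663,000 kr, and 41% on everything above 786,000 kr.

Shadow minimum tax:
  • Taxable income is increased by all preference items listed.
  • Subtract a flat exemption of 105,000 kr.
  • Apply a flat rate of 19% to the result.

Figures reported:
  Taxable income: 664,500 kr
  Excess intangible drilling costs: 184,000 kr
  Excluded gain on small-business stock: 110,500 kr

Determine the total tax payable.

Regular income tax:
  82,000 kr × 15% = 12,300 kr
  41,000 kr × 27% = 11,070 kr
  541,500 kr × 36% = 194,940 kr
  → 218,310 kr

Shadow minimum tax:
  Adjusted income: 664,500 kr + 184,000 kr + 110,500 kr = 959,000 kr
  Less exemption 105,000 kr → base 854,000 kr
  854,000 kr × 19% = 162,260 kr

218,310 kr > 162,260 kr, so the regular income tax governs.

218,310 kr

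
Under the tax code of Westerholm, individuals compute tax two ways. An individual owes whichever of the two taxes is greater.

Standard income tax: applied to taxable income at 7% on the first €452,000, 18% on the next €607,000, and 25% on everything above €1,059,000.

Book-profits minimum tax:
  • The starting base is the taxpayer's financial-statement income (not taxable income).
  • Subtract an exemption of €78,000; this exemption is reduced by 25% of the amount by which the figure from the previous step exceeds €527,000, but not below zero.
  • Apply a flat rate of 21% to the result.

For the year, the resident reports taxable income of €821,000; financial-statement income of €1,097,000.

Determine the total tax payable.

Book-profits minimum tax:
  Base (financial-statement income): €1,097,000
  Exemption: 25% × (€1,097,000 − €527,000) = €142,500 ≥ €78,000, so the exemption is fully phased out
  Base: €1,097,000 − €0 = €1,097,000
  €1,097,000 × 21% = €230,370

Standard income tax:
  €452,000 × 7% = €31,640
  €369,000 × 18% = €66,420
  → €98,060

€230,370 > €98,060, so the book-profits minimum tax is the binding amount.

€230,370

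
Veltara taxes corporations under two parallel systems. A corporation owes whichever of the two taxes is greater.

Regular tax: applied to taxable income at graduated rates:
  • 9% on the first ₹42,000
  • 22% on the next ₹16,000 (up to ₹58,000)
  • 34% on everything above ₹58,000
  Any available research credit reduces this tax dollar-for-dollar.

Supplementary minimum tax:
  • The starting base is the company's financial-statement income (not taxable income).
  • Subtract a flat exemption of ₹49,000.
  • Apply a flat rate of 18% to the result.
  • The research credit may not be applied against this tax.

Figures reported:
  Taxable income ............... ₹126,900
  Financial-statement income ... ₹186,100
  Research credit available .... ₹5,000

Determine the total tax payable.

₹25,726

Regular tax:
  ₹42,000 × 9% = ₹3,780
  ₹16,000 × 22% = ₹3,520
  ₹68,900 × 34% = ₹23,426
  → ₹30,726
  Less research credit ₹5,000 → ₹25,726

Supplementary minimum tax:
  Base (financial-statement income): ₹186,100
  Less exemption ₹49,000 → base ₹137,100
  ₹137,100 × 18% = ₹24,678

₹25,726 > ₹24,678, so the regular tax governs.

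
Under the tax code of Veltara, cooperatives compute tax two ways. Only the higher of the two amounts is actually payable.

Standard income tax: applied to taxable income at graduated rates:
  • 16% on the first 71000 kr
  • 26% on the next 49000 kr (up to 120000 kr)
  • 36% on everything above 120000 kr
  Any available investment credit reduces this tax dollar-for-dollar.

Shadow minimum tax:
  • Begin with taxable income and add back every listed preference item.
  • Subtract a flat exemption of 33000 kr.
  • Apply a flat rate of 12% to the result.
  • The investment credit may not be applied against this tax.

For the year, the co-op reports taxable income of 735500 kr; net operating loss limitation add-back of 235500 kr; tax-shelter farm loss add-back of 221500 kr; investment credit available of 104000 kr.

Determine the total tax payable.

141680 kr

Shadow minimum tax:
  Adjusted income: 735500 kr + 235500 kr + 221500 kr = 1192500 kr
  Less exemption 33000 kr → base 1159500 kr
  1159500 kr × 12% = 139140 kr

Standard income tax:
  71000 kr × 16% = 11360 kr
  49000 kr × 26% = 12740 kr
  615500 kr × 36% = 221580 kr
  → 245680 kr
  Less investment credit 104000 kr → 141680 kr

141680 kr > 139140 kr, so the standard income tax governs.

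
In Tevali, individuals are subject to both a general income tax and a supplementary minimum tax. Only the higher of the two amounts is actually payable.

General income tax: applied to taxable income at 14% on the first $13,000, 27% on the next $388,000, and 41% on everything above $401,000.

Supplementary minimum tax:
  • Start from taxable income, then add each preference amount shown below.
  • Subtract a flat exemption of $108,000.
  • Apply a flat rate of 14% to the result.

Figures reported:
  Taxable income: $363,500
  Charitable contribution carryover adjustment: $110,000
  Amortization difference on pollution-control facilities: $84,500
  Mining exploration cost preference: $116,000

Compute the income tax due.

$96,455

General income tax:
  $13,000 × 14% = $1,820
  $350,500 × 27% = $94,635
  → $96,455

Supplementary minimum tax:
  Adjusted income: $363,500 + $110,000 + $84,500 + $116,000 = $674,000
  Less exemption $108,000 → base $566,000
  $566,000 × 14% = $79,240

$96,455 > $79,240, so the general income tax governs.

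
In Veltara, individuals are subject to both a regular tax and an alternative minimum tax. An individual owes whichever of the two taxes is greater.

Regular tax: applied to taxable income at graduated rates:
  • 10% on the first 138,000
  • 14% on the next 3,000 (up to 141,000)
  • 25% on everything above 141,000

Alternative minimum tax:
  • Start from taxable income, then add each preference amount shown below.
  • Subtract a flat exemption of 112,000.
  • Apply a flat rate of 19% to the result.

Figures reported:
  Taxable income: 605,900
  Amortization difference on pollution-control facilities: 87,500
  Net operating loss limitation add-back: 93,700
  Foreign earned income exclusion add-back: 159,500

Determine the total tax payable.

Alternative minimum tax:
  Adjusted income: 605,900 + 87,500 + 93,700 + 159,500 = 946,600
  Less exemption 112,000 → base 834,600
  834,600 × 19% = 158,574

Regular tax:
  138,000 × 10% = 13,800
  3,000 × 14% = 420
  464,900 × 25% = 116,225
  → 130,445

158,574 > 130,445, so the alternative minimum tax is the binding amount.

158,574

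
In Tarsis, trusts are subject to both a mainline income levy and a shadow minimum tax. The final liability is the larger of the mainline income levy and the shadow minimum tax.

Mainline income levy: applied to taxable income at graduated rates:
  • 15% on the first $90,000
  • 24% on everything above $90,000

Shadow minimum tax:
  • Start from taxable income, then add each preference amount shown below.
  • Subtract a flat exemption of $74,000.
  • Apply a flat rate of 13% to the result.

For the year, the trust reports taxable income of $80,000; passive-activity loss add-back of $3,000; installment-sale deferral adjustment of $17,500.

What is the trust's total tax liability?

$12,000

Mainline income levy:
  $80,000 × 15% = $12,000

Shadow minimum tax:
  Adjusted income: $80,000 + $3,000 + $17,500 = $100,500
  Less exemption $74,000 → base $26,500
  $26,500 × 13% = $3,445

$12,000 > $3,445, so the mainline income levy governs.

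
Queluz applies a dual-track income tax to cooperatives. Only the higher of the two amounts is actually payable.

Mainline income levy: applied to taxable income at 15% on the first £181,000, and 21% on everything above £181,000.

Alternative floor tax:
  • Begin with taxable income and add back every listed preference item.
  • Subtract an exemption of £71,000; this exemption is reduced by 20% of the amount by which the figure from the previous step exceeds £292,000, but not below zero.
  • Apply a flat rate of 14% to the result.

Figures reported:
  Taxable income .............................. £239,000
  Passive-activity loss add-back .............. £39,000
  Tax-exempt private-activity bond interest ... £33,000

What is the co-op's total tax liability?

£39,330

Alternative floor tax:
  Adjusted income: £239,000 + £39,000 + £33,000 = £311,000
  Exemption: £71,000 − 20% × (£311,000 − £292,000) = £71,000 − £3,800 = £67,200
  Base: £311,000 − £67,200 = £243,800
  £243,800 × 14% = £34,132

Mainline income levy:
  £181,000 × 15% = £27,150
  £58,000 × 21% = £12,180
  → £39,330

£39,330 > £34,132, so the mainline income levy governs.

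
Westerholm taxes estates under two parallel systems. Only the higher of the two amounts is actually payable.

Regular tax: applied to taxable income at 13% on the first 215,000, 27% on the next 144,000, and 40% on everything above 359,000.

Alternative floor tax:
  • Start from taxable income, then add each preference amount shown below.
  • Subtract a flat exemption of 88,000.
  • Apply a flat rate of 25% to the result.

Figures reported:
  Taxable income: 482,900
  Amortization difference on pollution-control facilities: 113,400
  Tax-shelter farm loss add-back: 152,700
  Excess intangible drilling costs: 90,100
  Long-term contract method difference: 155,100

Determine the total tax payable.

Alternative floor tax:
  Adjusted income: 482,900 + 113,400 + 152,700 + 90,100 + 155,100 = 994,200
  Less exemption 88,000 → base 906,200
  906,200 × 25% = 226,550

Regular tax:
  215,000 × 13% = 27,950
  144,000 × 27% = 38,880
  123,900 × 40% = 49,560
  → 116,390

226,550 > 116,390, so the alternative floor tax is the binding amount.

226,550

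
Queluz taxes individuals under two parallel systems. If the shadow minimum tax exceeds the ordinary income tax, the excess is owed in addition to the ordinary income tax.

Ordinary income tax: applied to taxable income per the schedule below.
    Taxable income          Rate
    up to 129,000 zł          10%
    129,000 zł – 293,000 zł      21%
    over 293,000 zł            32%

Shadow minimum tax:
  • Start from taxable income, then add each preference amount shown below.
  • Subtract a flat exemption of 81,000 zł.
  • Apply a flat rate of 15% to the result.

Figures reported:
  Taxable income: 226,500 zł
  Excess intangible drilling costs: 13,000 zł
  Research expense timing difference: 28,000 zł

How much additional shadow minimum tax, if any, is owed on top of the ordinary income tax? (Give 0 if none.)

Ordinary income tax:
  129,000 zł × 10% = 12,900 zł
  97,500 zł × 21% = 20,475 zł
  → 33,375 zł

Shadow minimum tax:
  Adjusted income: 226,500 zł + 13,000 zł + 28,000 zł = 267,500 zł
  Less exemption 81,000 zł → base 186,500 zł
  186,500 zł × 15% = 27,975 zł

27,975 zł ≤ 33,375 zł, so no add-on is due.

0 zł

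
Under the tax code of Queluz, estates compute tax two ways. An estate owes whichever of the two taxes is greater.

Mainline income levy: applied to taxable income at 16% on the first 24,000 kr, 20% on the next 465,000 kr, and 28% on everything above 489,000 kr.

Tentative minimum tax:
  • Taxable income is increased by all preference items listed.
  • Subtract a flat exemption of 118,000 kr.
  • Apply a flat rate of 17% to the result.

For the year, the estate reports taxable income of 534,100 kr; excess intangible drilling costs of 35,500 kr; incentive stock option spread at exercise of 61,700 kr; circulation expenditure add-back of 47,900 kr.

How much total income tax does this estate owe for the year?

Tentative minimum tax:
  Adjusted income: 534,100 kr + 35,500 kr + 61,700 kr + 47,900 kr = 679,200 kr
  Less exemption 118,000 kr → base 561,200 kr
  561,200 kr × 17% = 95,404 kr

Mainline income levy:
  24,000 kr × 16% = 3,840 kr
  465,000 kr × 20% = 93,000 kr
  45,100 kr × 28% = 12,628 kr
  → 109,468 kr

109,468 kr > 95,404 kr, so the mainline income levy governs.

109,468 kr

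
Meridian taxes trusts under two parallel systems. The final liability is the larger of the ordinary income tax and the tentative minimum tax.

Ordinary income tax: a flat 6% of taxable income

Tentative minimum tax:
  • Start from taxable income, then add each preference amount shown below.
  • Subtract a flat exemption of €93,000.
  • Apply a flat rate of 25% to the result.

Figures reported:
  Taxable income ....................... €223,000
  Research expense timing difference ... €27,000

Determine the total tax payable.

€39,250

Tentative minimum tax:
  Adjusted income: €223,000 + €27,000 = €250,000
  Less exemption €93,000 → base €157,000
  €157,000 × 25% = €39,250

Ordinary income tax:
  €223,000 × 6% = €13,380

€39,250 > €13,380, so the tentative minimum tax is the binding amount.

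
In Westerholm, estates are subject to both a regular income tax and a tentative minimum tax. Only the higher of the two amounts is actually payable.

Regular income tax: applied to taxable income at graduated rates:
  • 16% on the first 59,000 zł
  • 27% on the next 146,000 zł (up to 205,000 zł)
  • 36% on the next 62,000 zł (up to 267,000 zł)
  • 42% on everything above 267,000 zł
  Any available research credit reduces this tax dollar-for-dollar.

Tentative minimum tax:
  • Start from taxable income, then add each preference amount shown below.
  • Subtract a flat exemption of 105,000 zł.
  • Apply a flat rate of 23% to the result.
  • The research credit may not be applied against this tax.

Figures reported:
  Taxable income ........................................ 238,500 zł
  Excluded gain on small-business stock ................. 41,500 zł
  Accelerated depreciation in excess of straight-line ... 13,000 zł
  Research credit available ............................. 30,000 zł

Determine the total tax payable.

43,240 zł

Tentative minimum tax:
  Adjusted income: 238,500 zł + 41,500 zł + 13,000 zł = 293,000 zł
  Less exemption 105,000 zł → base 188,000 zł
  188,000 zł × 23% = 43,240 zł

Regular income tax:
  59,000 zł × 16% = 9,440 zł
  146,000 zł × 27% = 39,420 zł
  33,500 zł × 36% = 12,060 zł
  → 60,920 zł
  Less research credit 30,000 zł → 30,920 zł

43,240 zł > 30,920 zł, so the tentative minimum tax is the binding amount.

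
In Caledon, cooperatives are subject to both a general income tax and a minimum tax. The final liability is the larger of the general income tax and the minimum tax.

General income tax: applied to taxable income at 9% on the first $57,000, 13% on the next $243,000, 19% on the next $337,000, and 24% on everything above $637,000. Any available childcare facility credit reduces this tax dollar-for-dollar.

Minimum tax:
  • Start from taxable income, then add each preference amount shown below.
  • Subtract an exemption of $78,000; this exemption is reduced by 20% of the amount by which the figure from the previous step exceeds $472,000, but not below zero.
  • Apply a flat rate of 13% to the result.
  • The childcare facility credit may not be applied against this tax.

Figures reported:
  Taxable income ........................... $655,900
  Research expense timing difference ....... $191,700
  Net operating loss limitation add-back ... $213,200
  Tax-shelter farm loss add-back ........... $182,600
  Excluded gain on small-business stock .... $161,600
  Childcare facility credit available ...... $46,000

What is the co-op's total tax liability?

$182,650

Minimum tax:
  Adjusted income: $655,900 + $191,700 + $213,200 + $182,600 + $161,600 = $1,405,000
  Exemption: 20% × ($1,405,000 − $472,000) = $186,600 ≥ $78,000, so the exemption is fully phased out
  Base: $1,405,000 − $0 = $1,405,000
  $1,405,000 × 13% = $182,650

General income tax:
  $57,000 × 9% = $5,130
  $243,000 × 13% = $31,590
  $337,000 × 19% = $64,030
  $18,900 × 24% = $4,536
  → $105,286
  Less childcare facility credit $46,000 → $59,286

$182,650 > $59,286, so the minimum tax is the binding amount.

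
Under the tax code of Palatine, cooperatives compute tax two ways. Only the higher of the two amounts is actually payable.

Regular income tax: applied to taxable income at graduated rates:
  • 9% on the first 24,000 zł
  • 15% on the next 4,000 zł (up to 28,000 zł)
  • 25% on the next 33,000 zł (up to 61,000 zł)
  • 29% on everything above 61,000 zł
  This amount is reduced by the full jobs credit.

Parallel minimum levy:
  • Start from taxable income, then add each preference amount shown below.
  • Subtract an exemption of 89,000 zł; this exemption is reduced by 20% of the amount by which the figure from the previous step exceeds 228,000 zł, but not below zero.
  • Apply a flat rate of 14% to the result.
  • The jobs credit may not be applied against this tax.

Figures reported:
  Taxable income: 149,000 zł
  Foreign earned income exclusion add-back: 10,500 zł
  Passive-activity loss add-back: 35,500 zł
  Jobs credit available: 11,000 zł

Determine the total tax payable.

Regular income tax:
  24,000 zł × 9% = 2,160 zł
  4,000 zł × 15% = 600 zł
  33,000 zł × 25% = 8,250 zł
  88,000 zł × 29% = 25,520 zł
  → 36,530 zł
  Less jobs credit 11,000 zł → 25,530 zł

Parallel minimum levy:
  Adjusted income: 149,000 zł + 10,500 zł + 35,500 zł = 195,000 zł
  Exemption: 195,000 zł ≤ 228,000 zł, so full 89,000 zł applies
  Base: 195,000 zł − 89,000 zł = 106,000 zł
  106,000 zł × 14% = 14,840 zł

25,530 zł > 14,840 zł, so the regular income tax governs.

25,530 zł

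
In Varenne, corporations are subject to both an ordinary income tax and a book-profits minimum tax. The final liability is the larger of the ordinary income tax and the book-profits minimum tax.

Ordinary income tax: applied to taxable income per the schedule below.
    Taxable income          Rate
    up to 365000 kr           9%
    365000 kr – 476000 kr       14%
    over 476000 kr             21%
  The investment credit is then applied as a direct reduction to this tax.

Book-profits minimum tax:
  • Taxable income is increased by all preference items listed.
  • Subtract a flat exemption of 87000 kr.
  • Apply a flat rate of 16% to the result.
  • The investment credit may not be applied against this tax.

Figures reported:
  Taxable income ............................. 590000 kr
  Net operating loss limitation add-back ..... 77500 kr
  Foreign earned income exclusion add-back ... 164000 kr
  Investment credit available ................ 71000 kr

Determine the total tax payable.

Ordinary income tax:
  365000 kr × 9% = 32850 kr
  111000 kr × 14% = 15540 kr
  114000 kr × 21% = 23940 kr
  → 72330 kr
  Less investment credit 71000 kr → 1330 kr

Book-profits minimum tax:
  Adjusted income: 590000 kr + 77500 kr + 164000 kr = 831500 kr
  Less exemption 87000 kr → base 744500 kr
  744500 kr × 16% = 119120 kr

119120 kr > 1330 kr, so the book-profits minimum tax is the binding amount.

119120 kr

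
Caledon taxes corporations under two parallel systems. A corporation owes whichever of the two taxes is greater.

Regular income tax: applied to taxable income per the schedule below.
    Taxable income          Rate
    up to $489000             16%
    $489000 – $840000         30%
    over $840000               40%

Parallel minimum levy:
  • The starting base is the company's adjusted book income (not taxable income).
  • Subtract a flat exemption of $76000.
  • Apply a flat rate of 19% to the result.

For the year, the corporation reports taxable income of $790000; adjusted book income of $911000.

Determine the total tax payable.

Parallel minimum levy:
  Base (adjusted book income): $911000
  Less exemption $76000 → base $835000
  $835000 × 19% = $158650

Regular income tax:
  $489000 × 16% = $78240
  $301000 × 30% = $90300
  → $168540

$168540 > $158650, so the regular income tax governs.

$168540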